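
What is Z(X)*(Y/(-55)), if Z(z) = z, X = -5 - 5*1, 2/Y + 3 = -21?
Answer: -1/66 ≈ -0.015152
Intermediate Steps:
Y = -1/12 (Y = 2/(-3 - 21) = 2/(-24) = 2*(-1/24) = -1/12 ≈ -0.083333)
X = -10 (X = -5 - 5 = -10)
Z(X)*(Y/(-55)) = -(-5)/(6*(-55)) = -(-5)*(-1)/(6*55) = -10*1/660 = -1/66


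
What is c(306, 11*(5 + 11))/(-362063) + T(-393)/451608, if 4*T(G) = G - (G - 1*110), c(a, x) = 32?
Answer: -8989447/327021094608 ≈ -2.7489e-5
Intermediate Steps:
T(G) = 55/2 (T(G) = (G - (G - 1*110))/4 = (G - (G - 110))/4 = (G - (-110 + G))/4 = (G + (110 - G))/4 = (¼)*110 = 55/2)
c(306, 11*(5 + 11))/(-362063) + T(-393)/451608 = 32/(-362063) + (55/2)/451608 = 32*(-1/362063) + (55/2)*(1/451608) = -32/362063 + 55/903216 = -8989447/327021094608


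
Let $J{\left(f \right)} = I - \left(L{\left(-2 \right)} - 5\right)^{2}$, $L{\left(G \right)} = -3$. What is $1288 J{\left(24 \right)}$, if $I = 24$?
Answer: $-51520$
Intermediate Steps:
$J{\left(f \right)} = -40$ ($J{\left(f \right)} = 24 - \left(-3 - 5\right)^{2} = 24 - \left(-8\right)^{2} = 24 - 64 = -40$)
$1288 J{\left(24 \right)} = 1288 \left(-40\right) = -51520$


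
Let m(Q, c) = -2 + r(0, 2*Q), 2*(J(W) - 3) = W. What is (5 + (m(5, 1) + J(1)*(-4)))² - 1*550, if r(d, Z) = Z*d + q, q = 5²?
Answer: -354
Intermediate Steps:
J(W) = 3 + W/2
q = 25
r(d, Z) = 25 + Z*d (r(d, Z) = Z*d + 25 = 25 + Z*d)
m(Q, c) = 23 (m(Q, c) = -2 + (25 + (2*Q)*0) = -2 + (25 + 0) = -2 + 25 = 23)
(5 + (m(5, 1) + J(1)*(-4)))² - 1*550 = (5 + (23 + (3 + (½)*1)*(-4)))² - 1*550 = (5 + (23 + (3 + ½)*(-4)))² - 550 = (5 + (23 + (7/2)*(-4)))² - 550 = (5 + (23 - 14))² - 550 = (5 + 9)² - 550 = 14² - 550 = 196 - 550 = -354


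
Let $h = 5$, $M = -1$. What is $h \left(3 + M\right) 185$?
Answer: $1850$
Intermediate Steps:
$h \left(3 + M\right) 185 = 5 \left(3 - 1\right) 185 = 5 \cdot 2 \cdot 185 = 10 \cdot 185 = 1850$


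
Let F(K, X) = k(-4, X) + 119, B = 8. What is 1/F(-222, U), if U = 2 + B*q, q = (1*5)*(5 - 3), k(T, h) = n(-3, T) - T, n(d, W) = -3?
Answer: 1/120 ≈ 0.0083333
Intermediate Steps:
k(T, h) = -3 - T
q = 10 (q = 5*2 = 10)
U = 82 (U = 2 + 8*10 = 2 + 80 = 82)
F(K, X) = 120 (F(K, X) = (-3 - 1*(-4)) + 119 = (-3 + 4) + 119 = 1 + 119 = 120)
1/F(-222, U) = 1/120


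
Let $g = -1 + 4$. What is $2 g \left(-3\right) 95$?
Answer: $-1710$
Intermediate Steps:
$g = 3$
$2 g \left(-3\right) 95 = 2 \cdot 3 \left(-3\right) 95 = 6 \left(-3\right) 95 = \left(-18\right) 95 = -1710$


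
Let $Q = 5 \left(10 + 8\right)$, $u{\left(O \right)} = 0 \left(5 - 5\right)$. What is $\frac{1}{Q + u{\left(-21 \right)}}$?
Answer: $\frac{1}{90} \approx 0.011111$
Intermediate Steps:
$u{\left(O \right)} = 0$ ($u{\left(O \right)} = 0 \cdot 0 = 0$)
$Q = 90$ ($Q = 5 \cdot 18 = 90$)
$\frac{1}{Q + u{\left(-21 \right)}} = \frac{1}{90 + 0} = \frac{1}{90}$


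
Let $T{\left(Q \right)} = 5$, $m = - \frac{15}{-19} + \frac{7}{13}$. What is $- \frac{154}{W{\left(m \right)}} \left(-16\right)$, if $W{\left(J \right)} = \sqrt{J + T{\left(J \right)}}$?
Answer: $\frac{2464 \sqrt{386061}}{1563} \approx 979.51$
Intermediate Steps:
$m = \frac{328}{247}$ ($m = \left(-15\right) \left(- \frac{1}{19}\right) + 7 \cdot \frac{1}{13} = \frac{15}{19} + \frac{7}{13} = \frac{328}{247} \approx 1.3279$)
$W{\left(J \right)} = \sqrt{5 + J}$ ($W{\left(J \right)} = \sqrt{J + 5} = \sqrt{5 + J}$)
$- \frac{154}{W{\left(m \right)}} \left(-16\right) = - \frac{154}{\sqrt{5 + \frac{328}{247}}} \left(-16\right) = - \frac{154}{\sqrt{\frac{1563}{247}}} \left(-16\right) = - \frac{154}{\frac{1}{247} \sqrt{386061}} \left(-16\right) = - 154 \frac{\sqrt{386061}}{1563} \left(-16\right) = - \frac{154 \sqrt{386061}}{1563} \left(-16\right) = \frac{2464 \sqrt{386061}}{1563}$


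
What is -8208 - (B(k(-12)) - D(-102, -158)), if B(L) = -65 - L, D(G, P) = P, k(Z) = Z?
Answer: -8313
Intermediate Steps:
-8208 - (B(k(-12)) - D(-102, -158)) = -8208 - ((-65 - 1*(-12)) - 1*(-158)) = -8208 - ((-65 + 12) + 158) = -8208 - (-53 + 158) = -8208 - 1*105 = -8208 - 105 = -8313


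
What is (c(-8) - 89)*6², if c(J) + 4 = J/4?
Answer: -3420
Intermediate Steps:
c(J) = -4 + J/4
(c(-8) - 89)*6² = ((-4 + (¼)*(-8)) - 89)*6² = ((-4 - 2) - 89)*36 = (-6 - 89)*36 = -95*36 = -3420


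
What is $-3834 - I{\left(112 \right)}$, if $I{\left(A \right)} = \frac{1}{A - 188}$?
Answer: $- \frac{291383}{76} \approx -3834.0$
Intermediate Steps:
$I{\left(A \right)} = \frac{1}{-188 + A}$
$-3834 - I{\left(112 \right)} = -3834 - \frac{1}{-188 + 112} = -3834 - \frac{1}{-76} = -3834 - - \frac{1}{76} = -3834 + \frac{1}{76} = - \frac{291383}{76}$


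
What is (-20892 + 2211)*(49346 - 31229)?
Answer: -338443677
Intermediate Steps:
(-20892 + 2211)*(49346 - 31229) = -18681*18117 = -338443677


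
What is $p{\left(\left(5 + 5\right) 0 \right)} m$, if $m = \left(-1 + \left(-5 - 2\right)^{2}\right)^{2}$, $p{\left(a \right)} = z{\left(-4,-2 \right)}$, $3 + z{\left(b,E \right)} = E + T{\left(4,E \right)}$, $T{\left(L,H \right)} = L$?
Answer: $-2304$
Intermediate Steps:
$z{\left(b,E \right)} = 1 + E$ ($z{\left(b,E \right)} = -3 + \left(E + 4\right) = -3 + \left(4 + E\right) = 1 + E$)
$p{\left(a \right)} = -1$ ($p{\left(a \right)} = 1 - 2 = -1$)
$m = 2304$ ($m = \left(-1 + \left(-7\right)^{2}\right)^{2} = \left(-1 + 49\right)^{2} = 48^{2} = 2304$)
$p{\left(\left(5 + 5\right) 0 \right)} m = \left(-1\right) 2304 = -2304$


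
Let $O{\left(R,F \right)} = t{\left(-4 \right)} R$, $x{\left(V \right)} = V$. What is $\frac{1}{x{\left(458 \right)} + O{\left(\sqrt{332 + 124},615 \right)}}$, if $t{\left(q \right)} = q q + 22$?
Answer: $- \frac{229}{224350} + \frac{19 \sqrt{114}}{112175} \approx 0.00078774$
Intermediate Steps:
$t{\left(q \right)} = 22 + q^{2}$ ($t{\left(q \right)} = q^{2} + 22 = 22 + q^{2}$)
$O{\left(R,F \right)} = 38 R$ ($O{\left(R,F \right)} = \left(22 + \left(-4\right)^{2}\right) R = \left(22 + 16\right) R = 38 R$)
$\frac{1}{x{\left(458 \right)} + O{\left(\sqrt{332 + 124},615 \right)}} = \frac{1}{458 + 38 \sqrt{332 + 124}} = \frac{1}{458 + 38 \sqrt{456}} = \frac{1}{458 + 38 \cdot 2 \sqrt{114}} = \frac{1}{458 + 76 \sqrt{114}}$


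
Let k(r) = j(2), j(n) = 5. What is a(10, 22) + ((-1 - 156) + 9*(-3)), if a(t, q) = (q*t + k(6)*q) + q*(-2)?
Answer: 102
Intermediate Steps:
k(r) = 5
a(t, q) = 3*q + q*t (a(t, q) = (q*t + 5*q) + q*(-2) = (5*q + q*t) - 2*q = 3*q + q*t)
a(10, 22) + ((-1 - 156) + 9*(-3)) = 22*(3 + 10) + ((-1 - 156) + 9*(-3)) = 22*13 + (-157 - 27) = 286 - 184 = 102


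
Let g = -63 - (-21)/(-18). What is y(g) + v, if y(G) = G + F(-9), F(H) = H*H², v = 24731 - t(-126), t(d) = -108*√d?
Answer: 143627/6 + 324*I*√14 ≈ 23938.0 + 1212.3*I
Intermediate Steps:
v = 24731 + 324*I*√14 (v = 24731 - (-108)*√(-126) = 24731 - (-108)*3*I*√14 = 24731 - (-324)*I*√14 = 24731 + 324*I*√14 ≈ 24731.0 + 1212.3*I)
F(H) = H³
g = -385/6 (g = -63 - (-21)*(-1)/18 = -63 - 1*7/6 = -63 - 7/6 = -385/6 ≈ -64.167)
y(G) = -729 + G (y(G) = G + (-9)³ = G - 729 = -729 + G)
y(g) + v = (-729 - 385/6) + (24731 + 324*I*√14) = -4759/6 + (24731 + 324*I*√14) = 143627/6 + 324*I*√14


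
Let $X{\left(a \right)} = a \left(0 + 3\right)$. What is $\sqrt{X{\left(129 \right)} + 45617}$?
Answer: $2 \sqrt{11501} \approx 214.49$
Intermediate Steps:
$X{\left(a \right)} = 3 a$ ($X{\left(a \right)} = a 3 = 3 a$)
$\sqrt{X{\left(129 \right)} + 45617} = \sqrt{3 \cdot 129 + 45617} = \sqrt{387 + 45617} = \sqrt{46004} = 2 \sqrt{11501}$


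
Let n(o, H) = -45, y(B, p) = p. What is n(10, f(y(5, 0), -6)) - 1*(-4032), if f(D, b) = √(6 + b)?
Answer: 3987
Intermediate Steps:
n(10, f(y(5, 0), -6)) - 1*(-4032) = -45 - 1*(-4032) = -45 + 4032 = 3987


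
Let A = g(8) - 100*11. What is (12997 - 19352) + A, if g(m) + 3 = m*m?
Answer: -7394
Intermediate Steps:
g(m) = -3 + m² (g(m) = -3 + m*m = -3 + m²)
A = -1039 (A = (-3 + 8²) - 100*11 = (-3 + 64) - 1100 = 61 - 1100 = -1039)
(12997 - 19352) + A = (12997 - 19352) - 1039 = -6355 - 1039 = -7394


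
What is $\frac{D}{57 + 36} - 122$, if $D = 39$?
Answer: $- \frac{3769}{31} \approx -121.58$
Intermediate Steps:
$\frac{D}{57 + 36} - 122 = \frac{39}{57 + 36} - 122 = \frac{39}{93} - 122 = 39 \cdot \frac{1}{93} - 122 = \frac{13}{31} - 122 = - \frac{3769}{31}$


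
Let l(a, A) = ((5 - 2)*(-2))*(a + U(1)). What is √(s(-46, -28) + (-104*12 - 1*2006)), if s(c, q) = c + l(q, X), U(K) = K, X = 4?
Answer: I*√3138 ≈ 56.018*I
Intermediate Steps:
l(a, A) = -6 - 6*a (l(a, A) = ((5 - 2)*(-2))*(a + 1) = (3*(-2))*(1 + a) = -6*(1 + a) = -6 - 6*a)
s(c, q) = -6 + c - 6*q (s(c, q) = c + (-6 - 6*q) = -6 + c - 6*q)
√(s(-46, -28) + (-104*12 - 1*2006)) = √((-6 - 46 - 6*(-28)) + (-104*12 - 1*2006)) = √((-6 - 46 + 168) + (-1248 - 2006)) = √(116 - 3254) = √(-3138) = I*√3138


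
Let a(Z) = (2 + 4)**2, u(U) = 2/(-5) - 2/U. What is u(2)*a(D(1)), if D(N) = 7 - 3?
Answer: -252/5 ≈ -50.400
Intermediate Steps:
u(U) = -2/5 - 2/U (u(U) = 2*(-1/5) - 2/U = -2/5 - 2/U)
D(N) = 4
a(Z) = 36 (a(Z) = 6**2 = 36)
u(2)*a(D(1)) = (-2/5 - 2/2)*36 = (-2/5 - 2*1/2)*36 = (-2/5 - 1)*36 = -7/5*36 = -252/5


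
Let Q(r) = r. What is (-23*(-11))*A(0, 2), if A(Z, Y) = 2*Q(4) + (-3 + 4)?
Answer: 2277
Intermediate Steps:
A(Z, Y) = 9 (A(Z, Y) = 2*4 + (-3 + 4) = 8 + 1 = 9)
(-23*(-11))*A(0, 2) = -23*(-11)*9 = 253*9 = 2277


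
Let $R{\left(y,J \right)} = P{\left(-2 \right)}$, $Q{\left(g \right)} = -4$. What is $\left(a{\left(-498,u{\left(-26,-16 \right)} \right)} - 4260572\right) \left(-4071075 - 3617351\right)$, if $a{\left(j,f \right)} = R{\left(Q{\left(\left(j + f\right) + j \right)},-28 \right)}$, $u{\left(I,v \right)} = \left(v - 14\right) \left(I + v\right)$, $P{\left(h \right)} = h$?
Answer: $32757107916524$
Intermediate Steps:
$u{\left(I,v \right)} = \left(-14 + v\right) \left(I + v\right)$
$R{\left(y,J \right)} = -2$
$a{\left(j,f \right)} = -2$
$\left(a{\left(-498,u{\left(-26,-16 \right)} \right)} - 4260572\right) \left(-4071075 - 3617351\right) = \left(-2 - 4260572\right) \left(-4071075 - 3617351\right) = \left(-4260574\right) \left(-7688426\right) = 32757107916524$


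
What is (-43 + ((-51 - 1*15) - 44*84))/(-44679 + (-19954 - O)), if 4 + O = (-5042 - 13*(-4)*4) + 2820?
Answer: 761/12523 ≈ 0.060768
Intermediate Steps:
O = -2018 (O = -4 + ((-5042 - 13*(-4)*4) + 2820) = -4 + ((-5042 + 52*4) + 2820) = -4 + ((-5042 + 208) + 2820) = -4 + (-4834 + 2820) = -4 - 2014 = -2018)
(-43 + ((-51 - 1*15) - 44*84))/(-44679 + (-19954 - O)) = (-43 + ((-51 - 1*15) - 44*84))/(-44679 + (-19954 - 1*(-2018))) = (-43 + ((-51 - 15) - 3696))/(-44679 + (-19954 + 2018)) = (-43 + (-66 - 3696))/(-44679 - 17936) = (-43 - 3762)/(-62615) = -3805*(-1/62615) = 761/12523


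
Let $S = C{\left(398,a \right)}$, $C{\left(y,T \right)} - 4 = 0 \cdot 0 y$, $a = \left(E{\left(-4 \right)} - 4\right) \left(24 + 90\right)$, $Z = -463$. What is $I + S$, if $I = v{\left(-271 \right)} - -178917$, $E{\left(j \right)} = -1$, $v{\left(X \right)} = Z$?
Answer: $178458$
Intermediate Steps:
$v{\left(X \right)} = -463$
$I = 178454$ ($I = -463 - -178917 = -463 + 178917 = 178454$)
$a = -570$ ($a = \left(-1 - 4\right) \left(24 + 90\right) = \left(-5\right) 114 = -570$)
$C{\left(y,T \right)} = 4$ ($C{\left(y,T \right)} = 4 + 0 \cdot 0 y = 4 + 0 y = 4 + 0 = 4$)
$S = 4$
$I + S = 178454 + 4 = 178458$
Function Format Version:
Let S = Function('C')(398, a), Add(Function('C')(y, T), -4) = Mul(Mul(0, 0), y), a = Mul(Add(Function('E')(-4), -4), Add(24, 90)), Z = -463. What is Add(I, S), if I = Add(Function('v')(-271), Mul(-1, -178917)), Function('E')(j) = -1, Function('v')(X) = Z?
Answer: 178458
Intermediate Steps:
Function('v')(X) = -463
I = 178454 (I = Add(-463, Mul(-1, -178917)) = Add(-463, 178917) = 178454)
a = -570 (a = Mul(Add(-1, -4), Add(24, 90)) = Mul(-5, 114) = -570)
Function('C')(y, T) = 4 (Function('C')(y, T) = Add(4, Mul(Mul(0, 0), y)) = Add(4, Mul(0, y)) = Add(4, 0) = 4)
S = 4
Add(I, S) = Add(178454, 4) = 178458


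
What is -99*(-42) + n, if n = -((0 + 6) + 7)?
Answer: 4145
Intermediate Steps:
n = -13 (n = -(6 + 7) = -1*13 = -13)
-99*(-42) + n = -99*(-42) - 13 = 4158 - 13 = 4145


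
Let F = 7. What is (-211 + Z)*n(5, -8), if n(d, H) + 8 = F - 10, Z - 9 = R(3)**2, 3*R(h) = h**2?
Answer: 2123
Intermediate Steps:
R(h) = h**2/3
Z = 18 (Z = 9 + ((1/3)*3**2)**2 = 9 + ((1/3)*9)**2 = 9 + 3**2 = 9 + 9 = 18)
n(d, H) = -11 (n(d, H) = -8 + (7 - 10) = -8 - 3 = -11)
(-211 + Z)*n(5, -8) = (-211 + 18)*(-11) = -193*(-11) = 2123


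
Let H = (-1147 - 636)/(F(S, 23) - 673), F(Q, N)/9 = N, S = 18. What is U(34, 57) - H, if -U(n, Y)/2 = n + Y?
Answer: -86595/466 ≈ -185.83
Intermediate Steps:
F(Q, N) = 9*N
U(n, Y) = -2*Y - 2*n (U(n, Y) = -2*(n + Y) = -2*(Y + n) = -2*Y - 2*n)
H = 1783/466 (H = (-1147 - 636)/(9*23 - 673) = -1783/(207 - 673) = -1783/(-466) = -1783*(-1/466) = 1783/466 ≈ 3.8262)
U(34, 57) - H = (-2*57 - 2*34) - 1*1783/466 = (-114 - 68) - 1783/466 = -182 - 1783/466 = -86595/466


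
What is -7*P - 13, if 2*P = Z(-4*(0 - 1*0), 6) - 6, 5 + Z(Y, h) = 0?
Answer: 51/2 ≈ 25.500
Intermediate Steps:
Z(Y, h) = -5 (Z(Y, h) = -5 + 0 = -5)
P = -11/2 (P = (-5 - 6)/2 = (½)*(-11) = -11/2 ≈ -5.5000)
-7*P - 13 = -7*(-11/2) - 13 = 77/2 - 13 = 51/2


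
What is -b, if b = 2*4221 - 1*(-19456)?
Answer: -27898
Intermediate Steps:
b = 27898 (b = 8442 + 19456 = 27898)
-b = -1*27898 = -27898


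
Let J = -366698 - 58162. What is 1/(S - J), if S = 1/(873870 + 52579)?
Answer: 926449/393611122141 ≈ 2.3537e-6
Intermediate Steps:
J = -424860
S = 1/926449 ≈ 1.0794e-6
1/(S - J) = 1/(1/926449 - 1*(-424860)) = 1/(1/926449 + 424860) = 1/(393611122141/926449) = 926449/393611122141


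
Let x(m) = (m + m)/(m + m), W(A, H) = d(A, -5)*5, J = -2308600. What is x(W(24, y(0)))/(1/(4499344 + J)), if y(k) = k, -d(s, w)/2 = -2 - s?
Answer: 2190744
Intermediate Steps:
d(s, w) = 4 + 2*s (d(s, w) = -2*(-2 - s) = 4 + 2*s)
W(A, H) = 20 + 10*A (W(A, H) = (4 + 2*A)*5 = 20 + 10*A)
x(m) = 1 (x(m) = (2*m)/((2*m)) = (2*m)*(1/(2*m)) = 1)
x(W(24, y(0)))/(1/(4499344 + J)) = 1/1/(4499344 - 2308600) = 1/1/2190744 = 1/(1/2190744) = 1*2190744 = 2190744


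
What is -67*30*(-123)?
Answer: 247230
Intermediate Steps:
-67*30*(-123) = -2010*(-123) = 247230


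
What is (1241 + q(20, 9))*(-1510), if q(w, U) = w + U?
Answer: -1917700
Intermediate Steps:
q(w, U) = U + w
(1241 + q(20, 9))*(-1510) = (1241 + (9 + 20))*(-1510) = (1241 + 29)*(-1510) = 1270*(-1510) = -1917700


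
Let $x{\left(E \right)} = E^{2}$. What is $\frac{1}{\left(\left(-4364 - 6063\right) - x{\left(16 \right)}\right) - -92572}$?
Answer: $\frac{1}{81889} \approx 1.2212 \cdot 10^{-5}$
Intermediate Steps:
$\frac{1}{\left(\left(-4364 - 6063\right) - x{\left(16 \right)}\right) - -92572} = \frac{1}{\left(\left(-4364 - 6063\right) - 16^{2}\right) - -92572} = \frac{1}{\left(-10427 - 256\right) + 92572} = \frac{1}{-10683 + 92572} = \frac{1}{81889}$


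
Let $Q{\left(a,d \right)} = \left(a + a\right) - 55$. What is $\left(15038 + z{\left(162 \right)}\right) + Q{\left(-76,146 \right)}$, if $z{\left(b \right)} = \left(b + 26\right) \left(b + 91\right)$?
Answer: $62395$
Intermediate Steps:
$Q{\left(a,d \right)} = -55 + 2 a$ ($Q{\left(a,d \right)} = 2 a - 55 = -55 + 2 a$)
$z{\left(b \right)} = \left(26 + b\right) \left(91 + b\right)$
$\left(15038 + z{\left(162 \right)}\right) + Q{\left(-76,146 \right)} = \left(15038 + \left(2366 + 162^{2} + 117 \cdot 162\right)\right) + \left(-55 + 2 \left(-76\right)\right) = \left(15038 + \left(2366 + 26244 + 18954\right)\right) - 207 = \left(15038 + 47564\right) - 207 = 62602 - 207 = 62395$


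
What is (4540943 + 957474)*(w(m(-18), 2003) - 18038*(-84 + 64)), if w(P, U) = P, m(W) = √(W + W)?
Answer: 1983608916920 + 32990502*I ≈ 1.9836e+12 + 3.299e+7*I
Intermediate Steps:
m(W) = √2*√W (m(W) = √(2*W) = √2*√W)
(4540943 + 957474)*(w(m(-18), 2003) - 18038*(-84 + 64)) = (4540943 + 957474)*(√2*√(-18) - 18038*(-84 + 64)) = 5498417*(√2*(3*I*√2) - 18038*(-20)) = 5498417*(6*I + 360760) = 5498417*(360760 + 6*I) = 1983608916920 + 32990502*I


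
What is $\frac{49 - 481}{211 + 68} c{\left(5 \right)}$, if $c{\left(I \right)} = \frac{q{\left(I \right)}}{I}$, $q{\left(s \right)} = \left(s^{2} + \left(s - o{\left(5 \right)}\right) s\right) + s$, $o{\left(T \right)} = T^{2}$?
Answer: $\frac{672}{31} \approx 21.677$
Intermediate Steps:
$q{\left(s \right)} = s + s^{2} + s \left(-25 + s\right)$ ($q{\left(s \right)} = \left(s^{2} + \left(s - 5^{2}\right) s\right) + s = \left(s^{2} + \left(s - 25\right) s\right) + s = \left(s^{2} + \left(-25 + s\right) s\right) + s = \left(s^{2} + s \left(-25 + s\right)\right) + s = s + s^{2} + s \left(-25 + s\right)$)
$c{\left(I \right)} = -24 + 2 I$ ($c{\left(I \right)} = \frac{2 I \left(-12 + I\right)}{I} = -24 + 2 I$)
$\frac{49 - 481}{211 + 68} c{\left(5 \right)} = \frac{49 - 481}{211 + 68} \left(-24 + 2 \cdot 5\right) = - \frac{432}{279} \left(-24 + 10\right) = \left(-432\right) \frac{1}{279} \left(-14\right) = \left(- \frac{48}{31}\right) \left(-14\right) = \frac{672}{31}$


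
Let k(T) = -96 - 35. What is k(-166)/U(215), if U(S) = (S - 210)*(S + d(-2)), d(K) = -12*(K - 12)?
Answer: -131/1915 ≈ -0.068407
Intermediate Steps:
k(T) = -131
d(K) = 144 - 12*K (d(K) = -12*(-12 + K) = 144 - 12*K)
U(S) = (-210 + S)*(168 + S) (U(S) = (S - 210)*(S + (144 - 12*(-2))) = (-210 + S)*(S + (144 + 24)) = (-210 + S)*(S + 168) = (-210 + S)*(168 + S))
k(-166)/U(215) = -131/(-35280 + 215² - 42*215) = -131/(-35280 + 46225 - 9030) = -131/1915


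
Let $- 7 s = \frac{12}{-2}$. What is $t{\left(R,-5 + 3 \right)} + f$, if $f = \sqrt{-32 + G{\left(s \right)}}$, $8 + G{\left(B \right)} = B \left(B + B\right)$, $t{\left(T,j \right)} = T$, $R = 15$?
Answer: $15 + \frac{4 i \sqrt{118}}{7} \approx 15.0 + 6.2073 i$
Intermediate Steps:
$s = \frac{6}{7}$ ($s = - \frac{12 \frac{1}{-2}}{7} = - \frac{12 \left(- \frac{1}{2}\right)}{7} = \left(- \frac{1}{7}\right) \left(-6\right) = \frac{6}{7} \approx 0.85714$)
$G{\left(B \right)} = -8 + 2 B^{2}$ ($G{\left(B \right)} = -8 + B \left(B + B\right) = -8 + B 2 B = -8 + 2 B^{2}$)
$f = \frac{4 i \sqrt{118}}{7}$ ($f = \sqrt{-32 - \left(8 - 2 \left(\frac{6}{7}\right)^{2}\right)} = \sqrt{-32 + \left(-8 + 2 \cdot \frac{36}{49}\right)} = \sqrt{-32 + \left(-8 + \frac{72}{49}\right)} = \sqrt{-32 - \frac{320}{49}} = \sqrt{- \frac{1888}{49}} = \frac{4 i \sqrt{118}}{7} \approx 6.2073 i$)
$t{\left(R,-5 + 3 \right)} + f = 15 + \frac{4 i \sqrt{118}}{7}$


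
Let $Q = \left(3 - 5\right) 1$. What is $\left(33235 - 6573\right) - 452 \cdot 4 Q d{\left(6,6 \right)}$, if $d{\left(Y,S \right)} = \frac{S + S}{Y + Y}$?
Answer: $30278$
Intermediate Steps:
$d{\left(Y,S \right)} = \frac{S}{Y}$ ($d{\left(Y,S \right)} = \frac{2 S}{2 Y} = 2 S \frac{1}{2 Y} = \frac{S}{Y}$)
$Q = -2$ ($Q = \left(-2\right) 1 = -2$)
$\left(33235 - 6573\right) - 452 \cdot 4 Q d{\left(6,6 \right)} = \left(33235 - 6573\right) - 452 \cdot 4 \left(-2\right) \frac{6}{6} = 26662 - 452 \left(- 8 \cdot 6 \cdot \frac{1}{6}\right) = 26662 - 452 \left(\left(-8\right) 1\right) = 26662 - -3616 = 26662 + 3616 = 30278$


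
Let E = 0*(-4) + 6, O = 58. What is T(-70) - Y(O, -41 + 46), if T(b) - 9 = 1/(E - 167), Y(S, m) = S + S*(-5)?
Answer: 38800/161 ≈ 240.99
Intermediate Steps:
Y(S, m) = -4*S (Y(S, m) = S - 5*S = -4*S)
E = 6 (E = 0 + 6 = 6)
T(b) = 1448/161 (T(b) = 9 + 1/(6 - 167) = 9 + 1/(-161) = 9 - 1/161 = 1448/161)
T(-70) - Y(O, -41 + 46) = 1448/161 - (-4)*58 = 1448/161 - 1*(-232) = 1448/161 + 232 = 38800/161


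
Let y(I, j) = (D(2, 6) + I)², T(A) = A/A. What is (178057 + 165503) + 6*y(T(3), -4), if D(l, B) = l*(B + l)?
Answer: 345294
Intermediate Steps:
T(A) = 1
y(I, j) = (16 + I)² (y(I, j) = (2*(6 + 2) + I)² = (2*8 + I)² = (16 + I)²)
(178057 + 165503) + 6*y(T(3), -4) = (178057 + 165503) + 6*(16 + 1)² = 343560 + 6*17² = 343560 + 6*289 = 343560 + 1734 = 345294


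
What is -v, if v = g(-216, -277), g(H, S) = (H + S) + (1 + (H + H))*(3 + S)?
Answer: -117601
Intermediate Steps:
g(H, S) = H + S + (1 + 2*H)*(3 + S) (g(H, S) = (H + S) + (1 + 2*H)*(3 + S) = H + S + (1 + 2*H)*(3 + S))
v = 117601 (v = 3 + 2*(-277) + 7*(-216) + 2*(-216)*(-277) = 3 - 554 - 1512 + 119664 = 117601)
-v = -1*117601 = -117601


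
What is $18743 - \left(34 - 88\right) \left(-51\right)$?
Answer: $15989$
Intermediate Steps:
$18743 - \left(34 - 88\right) \left(-51\right) = 18743 - \left(-54\right) \left(-51\right) = 18743 - 2754 = 15989$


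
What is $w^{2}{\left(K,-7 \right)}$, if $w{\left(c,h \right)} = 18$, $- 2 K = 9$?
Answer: $324$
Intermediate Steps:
$K = - \frac{9}{2}$ ($K = \left(- \frac{1}{2}\right) 9 = - \frac{9}{2} \approx -4.5$)
$w^{2}{\left(K,-7 \right)} = 18^{2} = 324$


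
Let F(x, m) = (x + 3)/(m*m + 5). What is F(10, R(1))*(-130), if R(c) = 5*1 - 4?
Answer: -845/3 ≈ -281.67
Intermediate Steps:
R(c) = 1 (R(c) = 5 - 4 = 1)
F(x, m) = (3 + x)/(5 + m²) (F(x, m) = (3 + x)/(m² + 5) = (3 + x)/(5 + m²))
F(10, R(1))*(-130) = ((3 + 10)/(5 + 1²))*(-130) = (13/(5 + 1))*(-130) = (13/6)*(-130) = -845/3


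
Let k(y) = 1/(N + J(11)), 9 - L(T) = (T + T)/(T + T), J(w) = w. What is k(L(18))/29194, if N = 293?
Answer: 1/8874976 ≈ 1.1268e-7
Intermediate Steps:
L(T) = 8 (L(T) = 9 - (T + T)/(T + T) = 9 - 2*T/(2*T) = 9 - 2*T*1/(2*T) = 9 - 1*1 = 9 - 1 = 8)
k(y) = 1/304 (k(y) = 1/(293 + 11) = 1/304)
k(L(18))/29194 = (1/304)/29194 = (1/304)*(1/29194) = 1/8874976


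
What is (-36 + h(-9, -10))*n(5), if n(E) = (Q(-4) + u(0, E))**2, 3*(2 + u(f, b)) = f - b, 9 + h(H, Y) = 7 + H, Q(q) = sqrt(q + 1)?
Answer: -4418/9 + 1034*I*sqrt(3)/3 ≈ -490.89 + 596.98*I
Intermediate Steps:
Q(q) = sqrt(1 + q)
h(H, Y) = -2 + H (h(H, Y) = -9 + (7 + H) = -2 + H)
u(f, b) = -2 - b/3 + f/3 (u(f, b) = -2 + (f - b)/3 = -2 + (-b/3 + f/3) = -2 - b/3 + f/3)
n(E) = (-2 - E/3 + I*sqrt(3))**2 (n(E) = (sqrt(1 - 4) + (-2 - E/3 + (1/3)*0))**2 = (sqrt(-3) + (-2 - E/3 + 0))**2 = (I*sqrt(3) + (-2 - E/3))**2 = (-2 - E/3 + I*sqrt(3))**2)
(-36 + h(-9, -10))*n(5) = (-36 + (-2 - 9))*((6 + 5 - 3*I*sqrt(3))**2/9) = (-36 - 11)*((11 - 3*I*sqrt(3))**2/9) = -47*(11 - 3*I*sqrt(3))**2/9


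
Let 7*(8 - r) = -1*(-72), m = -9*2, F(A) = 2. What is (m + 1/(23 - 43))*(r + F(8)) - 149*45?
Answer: -468989/70 ≈ -6699.8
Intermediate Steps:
m = -18
r = -16/7 (r = 8 - (-1)*(-72)/7 = 8 - ⅐*72 = 8 - 72/7 = -16/7 ≈ -2.2857)
(m + 1/(23 - 43))*(r + F(8)) - 149*45 = (-18 + 1/(23 - 43))*(-16/7 + 2) - 149*45 = (-18 + 1/(-20))*(-2/7) - 6705 = (-18 - 1/20)*(-2/7) - 6705 = -361/20*(-2/7) - 6705 = 361/70 - 6705 = -468989/70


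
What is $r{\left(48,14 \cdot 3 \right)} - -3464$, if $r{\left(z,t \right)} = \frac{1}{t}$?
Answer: $\frac{145489}{42} \approx 3464.0$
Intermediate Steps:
$r{\left(48,14 \cdot 3 \right)} - -3464 = \frac{1}{14 \cdot 3} - -3464 = \frac{1}{42} + 3464 = \frac{145489}{42}$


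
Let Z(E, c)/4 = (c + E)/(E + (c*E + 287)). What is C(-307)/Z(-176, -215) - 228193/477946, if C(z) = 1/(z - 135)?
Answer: -1424577081/3371411576 ≈ -0.42255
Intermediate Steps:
C(z) = 1/(-135 + z)
Z(E, c) = 4*(E + c)/(287 + E + E*c) (Z(E, c) = 4*((c + E)/(E + (c*E + 287))) = 4*((E + c)/(E + (E*c + 287))) = 4*((E + c)/(E + (287 + E*c))) = 4*((E + c)/(287 + E + E*c)) = 4*(E + c)/(287 + E + E*c))
C(-307)/Z(-176, -215) - 228193/477946 = 1/((-135 - 307)*((4*(-176 - 215)/(287 - 176 - 176*(-215))))) - 228193/477946 = 1/((-442)*((4*(-391)/(287 - 176 + 37840)))) - 228193*1/477946 = -1/(442*(4*(-391)/37951)) - 4657/9754 = -1/(442*(4*(1/37951)*(-391))) - 4657/9754 = -1/(442*(-1564/37951)) - 4657/9754 = -1/442*(-37951/1564) - 4657/9754 = 37951/691288 - 4657/9754 = -1424577081/3371411576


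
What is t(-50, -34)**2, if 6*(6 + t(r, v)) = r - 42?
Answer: 4096/9 ≈ 455.11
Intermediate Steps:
t(r, v) = -13 + r/6 (t(r, v) = -6 + (r - 42)/6 = -6 + (-42 + r)/6 = -6 + (-7 + r/6) = -13 + r/6)
t(-50, -34)**2 = (-13 + (1/6)*(-50))**2 = (-13 - 25/3)**2 = (-64/3)**2 = 4096/9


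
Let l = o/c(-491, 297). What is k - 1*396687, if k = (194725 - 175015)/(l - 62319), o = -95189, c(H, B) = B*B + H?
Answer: -2168528197947477/5466593231 ≈ -3.9669e+5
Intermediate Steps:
c(H, B) = H + B² (c(H, B) = B² + H = H + B²)
l = -95189/87718 (l = -95189/(-491 + 297²) = -95189/(-491 + 88209) = -95189/87718 ≈ -1.0852)
k = -1728921780/5466593231 (k = (194725 - 175015)/(-95189/87718 - 62319) = 19710/(-5466593231/87718) = 19710*(-87718/5466593231) = -1728921780/5466593231 ≈ -0.31627)
k - 1*396687 = -1728921780/5466593231 - 1*396687 = -1728921780/5466593231 - 396687 = -2168528197947477/5466593231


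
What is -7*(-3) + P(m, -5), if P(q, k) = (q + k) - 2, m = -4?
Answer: 10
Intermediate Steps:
P(q, k) = -2 + k + q (P(q, k) = (k + q) - 2 = -2 + k + q)
-7*(-3) + P(m, -5) = -7*(-3) + (-2 - 5 - 4) = 21 - 11 = 10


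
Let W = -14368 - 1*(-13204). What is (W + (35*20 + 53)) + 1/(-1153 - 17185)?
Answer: -7536919/18338 ≈ -411.00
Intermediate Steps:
W = -1164 (W = -14368 + 13204 = -1164)
(W + (35*20 + 53)) + 1/(-1153 - 17185) = (-1164 + (35*20 + 53)) + 1/(-1153 - 17185) = (-1164 + (700 + 53)) + 1/(-18338) = (-1164 + 753) - 1/18338 = -411 - 1/18338 = -7536919/18338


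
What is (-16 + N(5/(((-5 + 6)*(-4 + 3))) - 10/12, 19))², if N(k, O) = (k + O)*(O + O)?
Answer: 2111209/9 ≈ 2.3458e+5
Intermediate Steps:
N(k, O) = 2*O*(O + k) (N(k, O) = (O + k)*(2*O) = 2*O*(O + k))
(-16 + N(5/(((-5 + 6)*(-4 + 3))) - 10/12, 19))² = (-16 + 2*19*(19 + (5/(((-5 + 6)*(-4 + 3))) - 10/12)))² = (-16 + 2*19*(19 + (5/((1*(-1))) - 10*1/12)))² = (-16 + 2*19*(19 + (5/(-1) - ⅚)))² = (-16 + 2*19*(19 + (5*(-1) - ⅚)))² = (-16 + 2*19*(19 + (-5 - ⅚)))² = (-16 + 2*19*(19 - 35/6))² = (-16 + 2*19*(79/6))² = (-16 + 1501/3)² = (1453/3)² = 2111209/9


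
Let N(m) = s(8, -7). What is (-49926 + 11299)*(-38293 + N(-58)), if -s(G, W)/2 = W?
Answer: 1478602933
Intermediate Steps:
s(G, W) = -2*W
N(m) = 14 (N(m) = -2*(-7) = 14)
(-49926 + 11299)*(-38293 + N(-58)) = (-49926 + 11299)*(-38293 + 14) = -38627*(-38279) = 1478602933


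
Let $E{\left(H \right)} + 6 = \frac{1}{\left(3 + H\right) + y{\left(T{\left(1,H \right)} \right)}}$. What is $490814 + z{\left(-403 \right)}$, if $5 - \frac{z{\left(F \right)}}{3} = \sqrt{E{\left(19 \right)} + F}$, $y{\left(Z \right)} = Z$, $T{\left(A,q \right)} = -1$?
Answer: $490829 - \frac{2 i \sqrt{45087}}{7} \approx 4.9083 \cdot 10^{5} - 60.668 i$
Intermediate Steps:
$E{\left(H \right)} = -6 + \frac{1}{2 + H}$ ($E{\left(H \right)} = -6 + \frac{1}{\left(3 + H\right) - 1} = -6 + \frac{1}{2 + H}$)
$z{\left(F \right)} = 15 - 3 \sqrt{- \frac{125}{21} + F}$ ($z{\left(F \right)} = 15 - 3 \sqrt{\frac{-11 - 114}{2 + 19} + F} = 15 - 3 \sqrt{\frac{-11 - 114}{21} + F} = 15 - 3 \sqrt{\frac{1}{21} \left(-125\right) + F} = 15 - 3 \sqrt{- \frac{125}{21} + F}$)
$490814 + z{\left(-403 \right)} = 490814 + \left(15 - \frac{\sqrt{-2625 + 441 \left(-403\right)}}{7}\right) = 490814 + \left(15 - \frac{\sqrt{-2625 - 177723}}{7}\right) = 490814 + \left(15 - \frac{\sqrt{-180348}}{7}\right) = 490814 + \left(15 - \frac{2 i \sqrt{45087}}{7}\right) = 490829 - \frac{2 i \sqrt{45087}}{7}$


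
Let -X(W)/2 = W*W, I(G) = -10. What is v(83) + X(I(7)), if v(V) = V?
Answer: -117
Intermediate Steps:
X(W) = -2*W**2 (X(W) = -2*W*W = -2*W**2)
v(83) + X(I(7)) = 83 - 2*(-10)**2 = 83 - 2*100 = 83 - 200 = -117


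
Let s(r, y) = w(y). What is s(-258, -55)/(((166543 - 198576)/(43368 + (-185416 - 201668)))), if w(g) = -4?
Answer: -1374864/32033 ≈ -42.920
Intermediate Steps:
s(r, y) = -4
s(-258, -55)/(((166543 - 198576)/(43368 + (-185416 - 201668)))) = -4*(43368 + (-185416 - 201668))/(166543 - 198576) = -4/((-32033/(43368 - 387084))) = -4/((-32033/(-343716))) = -4/((-32033*(-1/343716))) = -4/32033/343716 = -4*343716/32033 = -1374864/32033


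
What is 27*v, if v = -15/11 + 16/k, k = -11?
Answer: -837/11 ≈ -76.091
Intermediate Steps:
v = -31/11 (v = -15/11 + 16/(-11) = -15*1/11 + 16*(-1/11) = -15/11 - 16/11 = -31/11 ≈ -2.8182)
27*v = 27*(-31/11) = -837/11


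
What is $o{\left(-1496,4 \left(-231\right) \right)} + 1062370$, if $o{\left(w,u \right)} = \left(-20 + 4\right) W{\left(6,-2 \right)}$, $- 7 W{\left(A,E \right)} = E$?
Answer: $\frac{7436558}{7} \approx 1.0624 \cdot 10^{6}$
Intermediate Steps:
$W{\left(A,E \right)} = - \frac{E}{7}$
$o{\left(w,u \right)} = - \frac{32}{7}$ ($o{\left(w,u \right)} = \left(-20 + 4\right) \left(\left(- \frac{1}{7}\right) \left(-2\right)\right) = \left(-16\right) \frac{2}{7} = - \frac{32}{7}$)
$o{\left(-1496,4 \left(-231\right) \right)} + 1062370 = - \frac{32}{7} + 1062370 = \frac{7436558}{7}$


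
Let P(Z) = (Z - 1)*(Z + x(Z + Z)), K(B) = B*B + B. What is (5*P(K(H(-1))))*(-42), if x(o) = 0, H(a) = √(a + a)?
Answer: -840 + 1050*I*√2 ≈ -840.0 + 1484.9*I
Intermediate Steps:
H(a) = √2*√a (H(a) = √(2*a) = √2*√a)
K(B) = B + B² (K(B) = B² + B = B + B²)
P(Z) = Z*(-1 + Z) (P(Z) = (Z - 1)*(Z + 0) = (-1 + Z)*Z = Z*(-1 + Z))
(5*P(K(H(-1))))*(-42) = (5*(((√2*√(-1))*(1 + √2*√(-1)))*(-1 + (√2*√(-1))*(1 + √2*√(-1)))))*(-42) = (5*(((√2*I)*(1 + √2*I))*(-1 + (√2*I)*(1 + √2*I))))*(-42) = (5*(((I*√2)*(1 + I*√2))*(-1 + (I*√2)*(1 + I*√2))))*(-42) = (5*((I*√2*(1 + I*√2))*(-1 + I*√2*(1 + I*√2))))*(-42) = (5*(I*√2*(1 + I*√2)*(-1 + I*√2*(1 + I*√2))))*(-42) = (5*I*√2*(1 + I*√2)*(-1 + I*√2*(1 + I*√2)))*(-42) = -210*I*√2*(1 + I*√2)*(-1 + I*√2*(1 + I*√2))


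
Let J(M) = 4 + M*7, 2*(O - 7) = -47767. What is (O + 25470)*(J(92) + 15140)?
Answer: 25158178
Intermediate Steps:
O = -47753/2 (O = 7 + (1/2)*(-47767) = 7 - 47767/2 = -47753/2 ≈ -23877.)
J(M) = 4 + 7*M
(O + 25470)*(J(92) + 15140) = (-47753/2 + 25470)*((4 + 7*92) + 15140) = 3187*((4 + 644) + 15140)/2 = 3187*(648 + 15140)/2 = (3187/2)*15788 = 25158178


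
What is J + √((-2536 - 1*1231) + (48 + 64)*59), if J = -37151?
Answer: -37151 + √2841 ≈ -37098.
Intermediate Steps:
J + √((-2536 - 1*1231) + (48 + 64)*59) = -37151 + √((-2536 - 1*1231) + (48 + 64)*59) = -37151 + √((-2536 - 1231) + 112*59) = -37151 + √(-3767 + 6608) = -37151 + √2841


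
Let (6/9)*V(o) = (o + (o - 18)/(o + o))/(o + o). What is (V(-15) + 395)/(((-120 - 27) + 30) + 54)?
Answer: -79139/12600 ≈ -6.2809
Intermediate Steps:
V(o) = 3*(o + (-18 + o)/(2*o))/(4*o) (V(o) = 3*((o + (o - 18)/(o + o))/(o + o))/2 = 3*((o + (-18 + o)/((2*o)))/((2*o)))/2 = 3*((o + (-18 + o)*(1/(2*o)))*(1/(2*o)))/2 = 3*((o + (-18 + o)/(2*o))*(1/(2*o)))/2 = 3*((o + (-18 + o)/(2*o))/(2*o))/2 = 3*(o + (-18 + o)/(2*o))/(4*o))
(V(-15) + 395)/(((-120 - 27) + 30) + 54) = ((3/8)*(-18 - 15 + 2*(-15)²)/(-15)² + 395)/(((-120 - 27) + 30) + 54) = ((3/8)*(1/225)*(-18 - 15 + 2*225) + 395)/((-147 + 30) + 54) = ((3/8)*(1/225)*(-18 - 15 + 450) + 395)/(-117 + 54) = ((3/8)*(1/225)*417 + 395)/(-63) = (139/200 + 395)*(-1/63) = (79139/200)*(-1/63) = -79139/12600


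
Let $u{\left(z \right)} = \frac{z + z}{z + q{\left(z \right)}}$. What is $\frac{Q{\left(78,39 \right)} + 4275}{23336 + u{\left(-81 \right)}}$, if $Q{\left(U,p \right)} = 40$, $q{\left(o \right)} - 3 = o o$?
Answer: $\frac{9324715}{50429042} \approx 0.18491$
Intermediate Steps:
$q{\left(o \right)} = 3 + o^{2}$ ($q{\left(o \right)} = 3 + o o = 3 + o^{2}$)
$u{\left(z \right)} = \frac{2 z}{3 + z + z^{2}}$ ($u{\left(z \right)} = \frac{z + z}{z + \left(3 + z^{2}\right)} = \frac{2 z}{3 + z + z^{2}}$)
$\frac{Q{\left(78,39 \right)} + 4275}{23336 + u{\left(-81 \right)}} = \frac{40 + 4275}{23336 + 2 \left(-81\right) \frac{1}{3 - 81 + \left(-81\right)^{2}}} = \frac{4315}{23336 + 2 \left(-81\right) \frac{1}{3 - 81 + 6561}} = \frac{4315}{23336 + 2 \left(-81\right) \frac{1}{6483}} = \frac{4315}{23336 - \frac{54}{2161}} = \frac{4315}{\frac{50429042}{2161}} = 4315 \cdot \frac{2161}{50429042} = \frac{9324715}{50429042}$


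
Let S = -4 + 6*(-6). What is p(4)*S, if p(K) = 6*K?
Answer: -960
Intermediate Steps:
S = -40 (S = -4 - 36 = -40)
p(4)*S = (6*4)*(-40) = 24*(-40) = -960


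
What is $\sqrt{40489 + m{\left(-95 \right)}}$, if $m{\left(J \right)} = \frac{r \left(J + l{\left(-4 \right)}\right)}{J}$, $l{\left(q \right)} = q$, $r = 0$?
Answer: $\sqrt{40489} \approx 201.22$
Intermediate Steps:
$m{\left(J \right)} = 0$ ($m{\left(J \right)} = \frac{0 \left(J - 4\right)}{J} = \frac{0 \left(-4 + J\right)}{J} = \frac{0}{J} = 0$)
$\sqrt{40489 + m{\left(-95 \right)}} = \sqrt{40489 + 0} = \sqrt{40489}$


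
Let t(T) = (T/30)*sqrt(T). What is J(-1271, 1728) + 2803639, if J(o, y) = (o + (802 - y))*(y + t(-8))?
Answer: -992777 + 17576*I*sqrt(2)/15 ≈ -9.9278e+5 + 1657.1*I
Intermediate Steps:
t(T) = T**(3/2)/30 (t(T) = (T*(1/30))*sqrt(T) = (T/30)*sqrt(T) = T**(3/2)/30)
J(o, y) = (y - 8*I*sqrt(2)/15)*(802 + o - y) (J(o, y) = (o + (802 - y))*(y + (-8)**(3/2)/30) = (802 + o - y)*(y + (-16*I*sqrt(2))/30) = (802 + o - y)*(y - 8*I*sqrt(2)/15) = (y - 8*I*sqrt(2)/15)*(802 + o - y))
J(-1271, 1728) + 2803639 = (-1*1728**2 + 802*1728 - 1271*1728 - 6416*I*sqrt(2)/15 - 8/15*I*(-1271)*sqrt(2) + (8/15)*I*1728*sqrt(2)) + 2803639 = (-1*2985984 + 1385856 - 2196288 - 6416*I*sqrt(2)/15 + 10168*I*sqrt(2)/15 + 4608*I*sqrt(2)/5) + 2803639 = (-2985984 + 1385856 - 2196288 - 6416*I*sqrt(2)/15 + 10168*I*sqrt(2)/15 + 4608*I*sqrt(2)/5) + 2803639 = (-3796416 + 17576*I*sqrt(2)/15) + 2803639 = -992777 + 17576*I*sqrt(2)/15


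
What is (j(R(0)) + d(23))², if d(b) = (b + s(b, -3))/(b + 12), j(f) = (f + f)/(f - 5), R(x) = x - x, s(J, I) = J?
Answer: 2116/1225 ≈ 1.7273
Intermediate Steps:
R(x) = 0
j(f) = 2*f/(-5 + f) (j(f) = (2*f)/(-5 + f) = 2*f/(-5 + f))
d(b) = 2*b/(12 + b) (d(b) = (b + b)/(b + 12) = (2*b)/(12 + b) = 2*b/(12 + b))
(j(R(0)) + d(23))² = (2*0/(-5 + 0) + 2*23/(12 + 23))² = (2*0/(-5) + 2*23/35)² = (2*0*(-⅕) + 2*23*(1/35))² = (0 + 46/35)² = (46/35)² = 2116/1225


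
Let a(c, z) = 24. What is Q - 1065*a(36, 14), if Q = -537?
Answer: -26097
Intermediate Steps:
Q - 1065*a(36, 14) = -537 - 1065*24 = -537 - 25560 = -26097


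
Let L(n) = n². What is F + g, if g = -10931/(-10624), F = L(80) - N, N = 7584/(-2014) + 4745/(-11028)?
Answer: 188924671425265/29495400576 ≈ 6405.2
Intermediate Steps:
N = -46596391/11105196 (N = 7584*(-1/2014) + 4745*(-1/11028) = -3792/1007 - 4745/11028 = -46596391/11105196 ≈ -4.1959)
F = 71119850791/11105196 (F = 80² - 1*(-46596391/11105196) = 6400 + 46596391/11105196 = 71119850791/11105196 ≈ 6404.2)
g = 10931/10624 (g = -10931*(-1/10624) = 10931/10624 ≈ 1.0289)
F + g = 71119850791/11105196 + 10931/10624 = 188924671425265/29495400576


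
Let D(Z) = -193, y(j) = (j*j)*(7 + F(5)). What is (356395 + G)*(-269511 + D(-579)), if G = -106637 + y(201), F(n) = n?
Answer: -198116467280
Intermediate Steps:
y(j) = 12*j² (y(j) = (j*j)*(7 + 5) = j²*12 = 12*j²)
G = 378175 (G = -106637 + 12*201² = -106637 + 12*40401 = -106637 + 484812 = 378175)
(356395 + G)*(-269511 + D(-579)) = (356395 + 378175)*(-269511 - 193) = 734570*(-269704) = -198116467280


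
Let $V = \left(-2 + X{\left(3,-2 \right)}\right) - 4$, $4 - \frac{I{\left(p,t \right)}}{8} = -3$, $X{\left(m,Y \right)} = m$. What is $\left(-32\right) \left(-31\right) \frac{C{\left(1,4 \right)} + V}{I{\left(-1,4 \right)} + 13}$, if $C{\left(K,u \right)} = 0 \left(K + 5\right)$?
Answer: $- \frac{992}{23} \approx -43.13$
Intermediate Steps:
$I{\left(p,t \right)} = 56$ ($I{\left(p,t \right)} = 32 - -24 = 32 + 24 = 56$)
$C{\left(K,u \right)} = 0$ ($C{\left(K,u \right)} = 0 \left(5 + K\right) = 0$)
$V = -3$ ($V = \left(-2 + 3\right) - 4 = 1 - 4 = -3$)
$\left(-32\right) \left(-31\right) \frac{C{\left(1,4 \right)} + V}{I{\left(-1,4 \right)} + 13} = \left(-32\right) \left(-31\right) \frac{0 - 3}{56 + 13} = 992 \left(- \frac{3}{69}\right) = 992 \left(\left(-3\right) \frac{1}{69}\right) = 992 \left(- \frac{1}{23}\right) = - \frac{992}{23}$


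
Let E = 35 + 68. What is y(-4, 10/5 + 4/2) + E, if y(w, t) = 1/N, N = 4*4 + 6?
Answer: 2267/22 ≈ 103.05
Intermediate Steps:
E = 103
N = 22 (N = 16 + 6 = 22)
y(w, t) = 1/22
y(-4, 10/5 + 4/2) + E = 1/22 + 103 = 2267/22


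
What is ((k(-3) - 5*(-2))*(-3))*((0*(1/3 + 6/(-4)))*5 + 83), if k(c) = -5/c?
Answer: -2905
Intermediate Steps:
((k(-3) - 5*(-2))*(-3))*((0*(1/3 + 6/(-4)))*5 + 83) = ((-5/(-3) - 5*(-2))*(-3))*((0*(1/3 + 6/(-4)))*5 + 83) = ((-5*(-⅓) + 10)*(-3))*((0*(1*(⅓) + 6*(-¼)))*5 + 83) = ((5/3 + 10)*(-3))*((0*(⅓ - 3/2))*5 + 83) = ((35/3)*(-3))*((0*(-7/6))*5 + 83) = -35*(0*5 + 83) = -35*(0 + 83) = -35*83 = -2905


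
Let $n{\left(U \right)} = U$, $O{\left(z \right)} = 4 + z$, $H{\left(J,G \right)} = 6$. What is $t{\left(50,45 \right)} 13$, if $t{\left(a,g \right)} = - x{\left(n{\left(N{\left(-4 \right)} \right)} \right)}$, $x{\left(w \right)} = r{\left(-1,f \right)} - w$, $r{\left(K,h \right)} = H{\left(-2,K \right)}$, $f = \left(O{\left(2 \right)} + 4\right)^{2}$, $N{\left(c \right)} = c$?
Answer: $-130$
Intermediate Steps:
$f = 100$ ($f = \left(\left(4 + 2\right) + 4\right)^{2} = \left(6 + 4\right)^{2} = 10^{2} = 100$)
$r{\left(K,h \right)} = 6$
$x{\left(w \right)} = 6 - w$
$t{\left(a,g \right)} = -10$ ($t{\left(a,g \right)} = - (6 - -4) = - (6 + 4) = \left(-1\right) 10 = -10$)
$t{\left(50,45 \right)} 13 = \left(-10\right) 13 = -130$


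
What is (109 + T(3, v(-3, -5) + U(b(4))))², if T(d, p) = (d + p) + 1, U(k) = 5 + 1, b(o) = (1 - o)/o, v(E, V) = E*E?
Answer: 16384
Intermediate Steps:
v(E, V) = E²
b(o) = (1 - o)/o
U(k) = 6
T(d, p) = 1 + d + p
(109 + T(3, v(-3, -5) + U(b(4))))² = (109 + (1 + 3 + ((-3)² + 6)))² = (109 + (1 + 3 + (9 + 6)))² = (109 + (1 + 3 + 15))² = (109 + 19)² = 128² = 16384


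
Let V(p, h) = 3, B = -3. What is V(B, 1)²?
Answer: 9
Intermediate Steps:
V(B, 1)² = 3² = 9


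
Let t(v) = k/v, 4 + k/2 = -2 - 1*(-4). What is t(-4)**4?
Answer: 1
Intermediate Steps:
k = -4 (k = -8 + 2*(-2 - 1*(-4)) = -8 + 2*(-2 + 4) = -8 + 2*2 = -8 + 4 = -4)
t(v) = -4/v
t(-4)**4 = (-4/(-4))**4 = (-4*(-1/4))**4 = 1**4 = 1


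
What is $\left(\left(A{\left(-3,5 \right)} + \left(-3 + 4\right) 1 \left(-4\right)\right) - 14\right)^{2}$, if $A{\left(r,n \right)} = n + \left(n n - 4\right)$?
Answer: $64$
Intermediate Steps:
$A{\left(r,n \right)} = -4 + n + n^{2}$ ($A{\left(r,n \right)} = n + \left(n^{2} - 4\right) = n + \left(-4 + n^{2}\right) = -4 + n + n^{2}$)
$\left(\left(A{\left(-3,5 \right)} + \left(-3 + 4\right) 1 \left(-4\right)\right) - 14\right)^{2} = \left(\left(\left(-4 + 5 + 5^{2}\right) + \left(-3 + 4\right) 1 \left(-4\right)\right) - 14\right)^{2} = \left(\left(\left(-4 + 5 + 25\right) + 1 \cdot 1 \left(-4\right)\right) - 14\right)^{2} = \left(\left(26 + 1 \left(-4\right)\right) - 14\right)^{2} = \left(\left(26 - 4\right) - 14\right)^{2} = \left(22 - 14\right)^{2} = 8^{2} = 64$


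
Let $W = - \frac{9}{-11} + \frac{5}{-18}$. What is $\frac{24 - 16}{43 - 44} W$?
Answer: $- \frac{428}{99} \approx -4.3232$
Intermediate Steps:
$W = \frac{107}{198}$ ($W = \left(-9\right) \left(- \frac{1}{11}\right) + 5 \left(- \frac{1}{18}\right) = \frac{9}{11} - \frac{5}{18} = \frac{107}{198} \approx 0.5404$)
$\frac{24 - 16}{43 - 44} W = \frac{24 - 16}{43 - 44} \cdot \frac{107}{198} = \frac{8}{-1} \cdot \frac{107}{198} = 8 \left(-1\right) \frac{107}{198} = \left(-8\right) \frac{107}{198} = - \frac{428}{99}$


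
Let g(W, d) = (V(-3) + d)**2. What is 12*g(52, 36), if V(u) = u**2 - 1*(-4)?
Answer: 28812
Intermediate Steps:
V(u) = 4 + u**2 (V(u) = u**2 + 4 = 4 + u**2)
g(W, d) = (13 + d)**2 (g(W, d) = ((4 + (-3)**2) + d)**2 = ((4 + 9) + d)**2 = (13 + d)**2)
12*g(52, 36) = 12*(13 + 36)**2 = 12*49**2 = 12*2401 = 28812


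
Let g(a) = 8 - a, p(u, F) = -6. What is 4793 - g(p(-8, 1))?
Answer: 4779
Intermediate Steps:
4793 - g(p(-8, 1)) = 4793 - (8 - 1*(-6)) = 4793 - (8 + 6) = 4793 - 1*14 = 4793 - 14 = 4779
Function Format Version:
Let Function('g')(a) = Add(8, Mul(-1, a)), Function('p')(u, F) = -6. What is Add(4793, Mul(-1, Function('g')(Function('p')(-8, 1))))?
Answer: 4779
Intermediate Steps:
Add(4793, Mul(-1, Function('g')(Function('p')(-8, 1)))) = Add(4793, Mul(-1, Add(8, Mul(-1, -6)))) = Add(4793, Mul(-1, Add(8, 6))) = Add(4793, Mul(-1, 14)) = Add(4793, -14) = 4779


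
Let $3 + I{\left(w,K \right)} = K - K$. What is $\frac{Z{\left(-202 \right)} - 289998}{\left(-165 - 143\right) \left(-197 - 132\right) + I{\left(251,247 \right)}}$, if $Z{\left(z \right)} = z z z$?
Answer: $- \frac{8532406}{101329} \approx -84.205$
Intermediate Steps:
$I{\left(w,K \right)} = -3$ ($I{\left(w,K \right)} = -3 + \left(K - K\right) = -3 + 0 = -3$)
$Z{\left(z \right)} = z^{3}$ ($Z{\left(z \right)} = z^{2} z = z^{3}$)
$\frac{Z{\left(-202 \right)} - 289998}{\left(-165 - 143\right) \left(-197 - 132\right) + I{\left(251,247 \right)}} = \frac{\left(-202\right)^{3} - 289998}{\left(-165 - 143\right) \left(-197 - 132\right) - 3} = \frac{-8242408 - 289998}{\left(-165 - 143\right) \left(-329\right) - 3} = - \frac{8532406}{\left(-308\right) \left(-329\right) - 3} = - \frac{8532406}{101332 - 3} = - \frac{8532406}{101329}$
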